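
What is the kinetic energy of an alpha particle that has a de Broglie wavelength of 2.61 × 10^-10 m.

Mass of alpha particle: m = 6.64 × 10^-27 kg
4.85 × 10^-22 J (or 3.03 × 10^-3 eV)

From λ = h/√(2mKE), we solve for KE:

λ² = h²/(2mKE)
KE = h²/(2mλ²)
KE = (6.626 × 10^-34 J·s)² / (2 × 6.64 × 10^-27 kg × (2.61 × 10^-10 m)²)
KE = 4.85 × 10^-22 J
KE = 3.03 × 10^-3 eV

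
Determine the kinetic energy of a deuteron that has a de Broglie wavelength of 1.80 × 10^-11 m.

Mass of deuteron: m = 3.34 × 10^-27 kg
2.03 × 10^-19 J (or 1.27 eV)

From λ = h/√(2mKE), we solve for KE:

λ² = h²/(2mKE)
KE = h²/(2mλ²)
KE = (6.626 × 10^-34 J·s)² / (2 × 3.34 × 10^-27 kg × (1.80 × 10^-11 m)²)
KE = 2.03 × 10^-19 J
KE = 1.27 eV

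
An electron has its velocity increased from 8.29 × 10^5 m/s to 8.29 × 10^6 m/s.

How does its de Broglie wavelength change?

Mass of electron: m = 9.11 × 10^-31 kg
The wavelength decreases by a factor of 10.

Using λ = h/(mv):

Initial wavelength: λ₁ = h/(mv₁) = 8.77 × 10^-10 m
Final wavelength: λ₂ = h/(mv₂) = 8.77 × 10^-11 m

Since λ ∝ 1/v, when velocity increases by a factor of 10, the wavelength decreases by a factor of 10.

λ₂/λ₁ = v₁/v₂ = 1/10

The wavelength decreases by a factor of 10.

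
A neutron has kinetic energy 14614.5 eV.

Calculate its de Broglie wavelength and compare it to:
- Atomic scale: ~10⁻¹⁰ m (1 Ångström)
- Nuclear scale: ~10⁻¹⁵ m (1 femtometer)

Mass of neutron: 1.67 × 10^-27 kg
λ = 2.37 × 10^-13 m, which is between nuclear and atomic scales.

Using λ = h/√(2mKE):

KE = 14614.5 eV = 2.342 × 10^-15 J

λ = h/√(2mKE)
λ = (6.626 × 10^-34 J·s) / √(2 × 1.67 × 10^-27 kg × 2.342 × 10^-15 J)
λ = 2.37 × 10^-13 m

Comparison:
- Atomic scale (10⁻¹⁰ m): λ is 0.0024× this size
- Nuclear scale (10⁻¹⁵ m): λ is 2.4e+02× this size

The wavelength is between nuclear and atomic scales.

This wavelength is appropriate for probing atomic structure but too large for nuclear physics experiments.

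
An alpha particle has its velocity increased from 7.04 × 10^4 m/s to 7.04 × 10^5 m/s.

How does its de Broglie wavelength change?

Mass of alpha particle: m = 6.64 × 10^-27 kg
The wavelength decreases by a factor of 10.

Using λ = h/(mv):

Initial wavelength: λ₁ = h/(mv₁) = 1.42 × 10^-12 m
Final wavelength: λ₂ = h/(mv₂) = 1.42 × 10^-13 m

Since λ ∝ 1/v, when velocity increases by a factor of 10, the wavelength decreases by a factor of 10.

λ₂/λ₁ = v₁/v₂ = 1/10

The wavelength decreases by a factor of 10.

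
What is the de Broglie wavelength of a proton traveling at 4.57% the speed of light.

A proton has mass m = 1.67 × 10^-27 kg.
2.90 × 10^-14 m

Using the de Broglie relation λ = h/(mv):

v = 4.57% × c = 1.370 × 10^7 m/s

λ = h/(mv)
λ = (6.626 × 10^-34 J·s) / (1.67 × 10^-27 kg × 1.370 × 10^7 m/s)
λ = 2.90 × 10^-14 m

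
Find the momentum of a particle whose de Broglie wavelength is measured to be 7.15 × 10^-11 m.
9.27 × 10^-24 kg·m/s

From the de Broglie relation λ = h/p, we solve for p:

p = h/λ
p = (6.626 × 10^-34 J·s) / (7.15 × 10^-11 m)
p = 9.27 × 10^-24 kg·m/s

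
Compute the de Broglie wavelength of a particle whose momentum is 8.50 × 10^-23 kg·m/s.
7.80 × 10^-12 m

Using the de Broglie relation λ = h/p:

λ = h/p
λ = (6.626 × 10^-34 J·s) / (8.50 × 10^-23 kg·m/s)
λ = 7.80 × 10^-12 m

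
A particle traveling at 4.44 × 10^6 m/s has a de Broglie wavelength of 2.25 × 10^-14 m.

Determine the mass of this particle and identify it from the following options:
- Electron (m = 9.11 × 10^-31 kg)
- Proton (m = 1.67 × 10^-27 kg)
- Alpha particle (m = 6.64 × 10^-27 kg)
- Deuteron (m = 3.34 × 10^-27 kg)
The particle is an alpha particle.

From λ = h/(mv), solve for mass:

m = h/(λv)
m = (6.626 × 10^-34 J·s) / (2.25 × 10^-14 m × 4.44 × 10^6 m/s)
m = 6.63 × 10^-27 kg

Comparing with the listed masses, this is closest to an alpha particle.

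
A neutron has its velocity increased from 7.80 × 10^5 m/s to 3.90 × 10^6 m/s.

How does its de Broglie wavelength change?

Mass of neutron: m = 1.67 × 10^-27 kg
The wavelength decreases by a factor of 5.

Using λ = h/(mv):

Initial wavelength: λ₁ = h/(mv₁) = 5.09 × 10^-13 m
Final wavelength: λ₂ = h/(mv₂) = 1.02 × 10^-13 m

Since λ ∝ 1/v, when velocity increases by a factor of 5, the wavelength decreases by a factor of 5.

λ₂/λ₁ = v₁/v₂ = 1/5

The wavelength decreases by a factor of 5.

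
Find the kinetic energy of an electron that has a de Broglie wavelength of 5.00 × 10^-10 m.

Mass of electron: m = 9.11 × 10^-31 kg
9.64 × 10^-19 J (or 6.02 eV)

From λ = h/√(2mKE), we solve for KE:

λ² = h²/(2mKE)
KE = h²/(2mλ²)
KE = (6.626 × 10^-34 J·s)² / (2 × 9.11 × 10^-31 kg × (5.00 × 10^-10 m)²)
KE = 9.64 × 10^-19 J
KE = 6.02 eV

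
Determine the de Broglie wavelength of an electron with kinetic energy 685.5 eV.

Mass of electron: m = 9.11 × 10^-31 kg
4.68 × 10^-11 m

Using λ = h/√(2mKE):

First convert KE to Joules: KE = 685.5 eV = 1.098 × 10^-16 J

λ = h/√(2mKE)
λ = (6.626 × 10^-34 J·s) / √(2 × 9.11 × 10^-31 kg × 1.098 × 10^-16 J)
λ = 4.68 × 10^-11 m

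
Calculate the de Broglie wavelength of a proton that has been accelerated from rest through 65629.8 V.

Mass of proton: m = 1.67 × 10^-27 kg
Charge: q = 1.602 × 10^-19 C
1.12 × 10^-13 m

When a particle is accelerated through voltage V, it gains kinetic energy KE = qV.

The de Broglie wavelength is then λ = h/√(2mqV):

λ = h/√(2mqV)
λ = (6.626 × 10^-34 J·s) / √(2 × 1.67 × 10^-27 kg × 1.602 × 10^-19 C × 65629.8 V)
λ = 1.12 × 10^-13 m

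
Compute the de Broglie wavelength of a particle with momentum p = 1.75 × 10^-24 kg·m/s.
3.79 × 10^-10 m

Using the de Broglie relation λ = h/p:

λ = h/p
λ = (6.626 × 10^-34 J·s) / (1.75 × 10^-24 kg·m/s)
λ = 3.79 × 10^-10 m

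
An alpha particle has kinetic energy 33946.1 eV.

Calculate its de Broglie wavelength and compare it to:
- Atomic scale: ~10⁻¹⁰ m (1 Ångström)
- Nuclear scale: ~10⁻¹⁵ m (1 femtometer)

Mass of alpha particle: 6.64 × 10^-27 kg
λ = 7.80 × 10^-14 m, which is between nuclear and atomic scales.

Using λ = h/√(2mKE):

KE = 33946.1 eV = 5.439 × 10^-15 J

λ = h/√(2mKE)
λ = (6.626 × 10^-34 J·s) / √(2 × 6.64 × 10^-27 kg × 5.439 × 10^-15 J)
λ = 7.80 × 10^-14 m

Comparison:
- Atomic scale (10⁻¹⁰ m): λ is 0.00078× this size
- Nuclear scale (10⁻¹⁵ m): λ is 78× this size

The wavelength is between nuclear and atomic scales.

This wavelength is appropriate for probing atomic structure but too large for nuclear physics experiments.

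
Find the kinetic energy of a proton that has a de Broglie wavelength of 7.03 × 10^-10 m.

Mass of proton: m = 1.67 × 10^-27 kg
2.66 × 10^-22 J (or 1.66 × 10^-3 eV)

From λ = h/√(2mKE), we solve for KE:

λ² = h²/(2mKE)
KE = h²/(2mλ²)
KE = (6.626 × 10^-34 J·s)² / (2 × 1.67 × 10^-27 kg × (7.03 × 10^-10 m)²)
KE = 2.66 × 10^-22 J
KE = 1.66 × 10^-3 eV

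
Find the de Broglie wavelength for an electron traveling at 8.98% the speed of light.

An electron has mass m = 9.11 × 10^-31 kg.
2.70 × 10^-11 m

Using the de Broglie relation λ = h/(mv):

v = 8.98% × c = 2.692 × 10^7 m/s

λ = h/(mv)
λ = (6.626 × 10^-34 J·s) / (9.11 × 10^-31 kg × 2.692 × 10^7 m/s)
λ = 2.70 × 10^-11 m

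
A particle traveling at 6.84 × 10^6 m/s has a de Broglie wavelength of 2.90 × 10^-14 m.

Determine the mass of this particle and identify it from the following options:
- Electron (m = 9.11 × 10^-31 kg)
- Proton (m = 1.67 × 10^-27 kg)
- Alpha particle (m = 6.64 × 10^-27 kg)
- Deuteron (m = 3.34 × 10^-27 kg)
The particle is a deuteron.

From λ = h/(mv), solve for mass:

m = h/(λv)
m = (6.626 × 10^-34 J·s) / (2.90 × 10^-14 m × 6.84 × 10^6 m/s)
m = 3.34 × 10^-27 kg

Comparing with the listed masses, this is closest to a deuteron.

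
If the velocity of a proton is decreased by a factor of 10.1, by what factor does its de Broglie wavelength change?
The wavelength increases by a factor of 10.1.

From λ = h/(mv), the wavelength is inversely proportional to velocity:

λ ∝ 1/v

If v → v/10.1, then λ → 10.1λ

When velocity is decreased by a factor of 10.1, the wavelength increases by a factor of 10.1.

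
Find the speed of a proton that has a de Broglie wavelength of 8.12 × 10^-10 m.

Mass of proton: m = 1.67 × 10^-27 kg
4.89 × 10^2 m/s

From the de Broglie relation λ = h/(mv), we solve for v:

v = h/(mλ)
v = (6.626 × 10^-34 J·s) / (1.67 × 10^-27 kg × 8.12 × 10^-10 m)
v = 4.89 × 10^2 m/s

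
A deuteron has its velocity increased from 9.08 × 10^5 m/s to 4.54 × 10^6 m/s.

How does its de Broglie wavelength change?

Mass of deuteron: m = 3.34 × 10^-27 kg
The wavelength decreases by a factor of 5.

Using λ = h/(mv):

Initial wavelength: λ₁ = h/(mv₁) = 2.18 × 10^-13 m
Final wavelength: λ₂ = h/(mv₂) = 4.37 × 10^-14 m

Since λ ∝ 1/v, when velocity increases by a factor of 5, the wavelength decreases by a factor of 5.

λ₂/λ₁ = v₁/v₂ = 1/5

The wavelength decreases by a factor of 5.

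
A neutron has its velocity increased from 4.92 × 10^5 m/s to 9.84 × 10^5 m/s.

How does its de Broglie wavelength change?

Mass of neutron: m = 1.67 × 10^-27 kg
The wavelength decreases by a factor of 2.

Using λ = h/(mv):

Initial wavelength: λ₁ = h/(mv₁) = 8.06 × 10^-13 m
Final wavelength: λ₂ = h/(mv₂) = 4.03 × 10^-13 m

Since λ ∝ 1/v, when velocity increases by a factor of 2, the wavelength decreases by a factor of 2.

λ₂/λ₁ = v₁/v₂ = 1/2

The wavelength decreases by a factor of 2.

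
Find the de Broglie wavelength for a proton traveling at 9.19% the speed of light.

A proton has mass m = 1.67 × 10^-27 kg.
1.44 × 10^-14 m

Using the de Broglie relation λ = h/(mv):

v = 9.19% × c = 2.755 × 10^7 m/s

λ = h/(mv)
λ = (6.626 × 10^-34 J·s) / (1.67 × 10^-27 kg × 2.755 × 10^7 m/s)
λ = 1.44 × 10^-14 m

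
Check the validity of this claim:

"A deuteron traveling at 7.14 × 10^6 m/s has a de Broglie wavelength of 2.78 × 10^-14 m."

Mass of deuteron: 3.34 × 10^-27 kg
True

The claim is correct.

Using λ = h/(mv):
λ = (6.626 × 10^-34 J·s) / (3.34 × 10^-27 kg × 7.14 × 10^6 m/s)
λ = 2.78 × 10^-14 m

This matches the claimed value.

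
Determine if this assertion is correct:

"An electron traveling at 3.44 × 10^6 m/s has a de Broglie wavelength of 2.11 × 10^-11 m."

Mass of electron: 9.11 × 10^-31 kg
False

The claim is incorrect.

Using λ = h/(mv):
λ = (6.626 × 10^-34 J·s) / (9.11 × 10^-31 kg × 3.44 × 10^6 m/s)
λ = 2.11 × 10^-10 m

The actual wavelength differs from the claimed 2.11 × 10^-11 m.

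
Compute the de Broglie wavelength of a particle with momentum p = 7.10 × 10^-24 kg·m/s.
9.33 × 10^-11 m

Using the de Broglie relation λ = h/p:

λ = h/p
λ = (6.626 × 10^-34 J·s) / (7.10 × 10^-24 kg·m/s)
λ = 9.33 × 10^-11 m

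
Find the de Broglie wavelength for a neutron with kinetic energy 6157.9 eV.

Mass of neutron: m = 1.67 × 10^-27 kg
3.65 × 10^-13 m

Using λ = h/√(2mKE):

First convert KE to Joules: KE = 6157.9 eV = 9.866 × 10^-16 J

λ = h/√(2mKE)
λ = (6.626 × 10^-34 J·s) / √(2 × 1.67 × 10^-27 kg × 9.866 × 10^-16 J)
λ = 3.65 × 10^-13 m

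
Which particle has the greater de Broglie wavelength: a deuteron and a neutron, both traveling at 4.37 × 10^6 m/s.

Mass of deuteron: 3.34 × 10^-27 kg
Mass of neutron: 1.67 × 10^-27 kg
The neutron has the longer wavelength.

Using λ = h/(mv), since both particles have the same velocity, the wavelength depends only on mass.

For deuteron: λ₁ = h/(m₁v) = 4.54 × 10^-14 m
For neutron: λ₂ = h/(m₂v) = 9.08 × 10^-14 m

Since λ ∝ 1/m at constant velocity, the lighter particle has the longer wavelength.

The neutron has the longer de Broglie wavelength.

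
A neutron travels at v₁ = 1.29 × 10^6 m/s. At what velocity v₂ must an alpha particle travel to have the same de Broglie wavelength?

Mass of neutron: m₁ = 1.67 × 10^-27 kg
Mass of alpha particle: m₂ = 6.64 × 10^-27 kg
v₂ = 3.24 × 10^5 m/s

For equal de Broglie wavelengths: λ₁ = λ₂

h/(m₁v₁) = h/(m₂v₂)
m₁v₁ = m₂v₂
v₂ = v₁ · (m₁/m₂)

v₂ = 1.29 × 10^6 m/s × (1.67 × 10^-27 kg / 6.64 × 10^-27 kg)
v₂ = 3.24 × 10^5 m/s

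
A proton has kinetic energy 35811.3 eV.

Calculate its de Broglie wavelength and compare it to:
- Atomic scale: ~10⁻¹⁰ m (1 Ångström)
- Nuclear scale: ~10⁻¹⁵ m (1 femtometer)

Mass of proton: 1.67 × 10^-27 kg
λ = 1.51 × 10^-13 m, which is between nuclear and atomic scales.

Using λ = h/√(2mKE):

KE = 35811.3 eV = 5.738 × 10^-15 J

λ = h/√(2mKE)
λ = (6.626 × 10^-34 J·s) / √(2 × 1.67 × 10^-27 kg × 5.738 × 10^-15 J)
λ = 1.51 × 10^-13 m

Comparison:
- Atomic scale (10⁻¹⁰ m): λ is 0.0015× this size
- Nuclear scale (10⁻¹⁵ m): λ is 1.5e+02× this size

The wavelength is between nuclear and atomic scales.

This wavelength is appropriate for probing atomic structure but too large for nuclear physics experiments.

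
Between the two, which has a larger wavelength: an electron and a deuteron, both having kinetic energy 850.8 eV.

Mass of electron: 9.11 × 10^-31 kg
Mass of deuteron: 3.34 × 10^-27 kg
The electron has the longer wavelength.

Using λ = h/√(2mKE):

For electron: λ₁ = h/√(2m₁KE) = 4.20 × 10^-11 m
For deuteron: λ₂ = h/√(2m₂KE) = 6.94 × 10^-13 m

Since λ ∝ 1/√m at constant kinetic energy, the lighter particle has the longer wavelength.

The electron has the longer de Broglie wavelength.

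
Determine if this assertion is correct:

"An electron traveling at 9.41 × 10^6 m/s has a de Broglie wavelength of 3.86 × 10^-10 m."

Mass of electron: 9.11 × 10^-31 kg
False

The claim is incorrect.

Using λ = h/(mv):
λ = (6.626 × 10^-34 J·s) / (9.11 × 10^-31 kg × 9.41 × 10^6 m/s)
λ = 7.73 × 10^-11 m

The actual wavelength differs from the claimed 3.86 × 10^-10 m.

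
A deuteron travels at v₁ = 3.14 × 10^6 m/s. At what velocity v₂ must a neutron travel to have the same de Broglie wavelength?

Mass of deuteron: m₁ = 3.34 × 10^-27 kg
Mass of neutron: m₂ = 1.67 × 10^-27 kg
v₂ = 6.28 × 10^6 m/s

For equal de Broglie wavelengths: λ₁ = λ₂

h/(m₁v₁) = h/(m₂v₂)
m₁v₁ = m₂v₂
v₂ = v₁ · (m₁/m₂)

v₂ = 3.14 × 10^6 m/s × (3.34 × 10^-27 kg / 1.67 × 10^-27 kg)
v₂ = 6.28 × 10^6 m/s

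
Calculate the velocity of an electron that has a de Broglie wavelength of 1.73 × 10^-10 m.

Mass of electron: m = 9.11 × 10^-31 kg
4.20 × 10^6 m/s

From the de Broglie relation λ = h/(mv), we solve for v:

v = h/(mλ)
v = (6.626 × 10^-34 J·s) / (9.11 × 10^-31 kg × 1.73 × 10^-10 m)
v = 4.20 × 10^6 m/s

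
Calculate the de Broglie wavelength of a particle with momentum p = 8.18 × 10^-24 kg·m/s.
8.10 × 10^-11 m

Using the de Broglie relation λ = h/p:

λ = h/p
λ = (6.626 × 10^-34 J·s) / (8.18 × 10^-24 kg·m/s)
λ = 8.10 × 10^-11 m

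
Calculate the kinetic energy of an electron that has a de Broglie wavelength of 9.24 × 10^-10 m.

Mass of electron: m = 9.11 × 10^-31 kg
2.82 × 10^-19 J (or 1.76 eV)

From λ = h/√(2mKE), we solve for KE:

λ² = h²/(2mKE)
KE = h²/(2mλ²)
KE = (6.626 × 10^-34 J·s)² / (2 × 9.11 × 10^-31 kg × (9.24 × 10^-10 m)²)
KE = 2.82 × 10^-19 J
KE = 1.76 eV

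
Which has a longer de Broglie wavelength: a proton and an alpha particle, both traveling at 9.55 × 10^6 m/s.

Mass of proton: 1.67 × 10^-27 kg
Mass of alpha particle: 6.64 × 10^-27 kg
The proton has the longer wavelength.

Using λ = h/(mv), since both particles have the same velocity, the wavelength depends only on mass.

For proton: λ₁ = h/(m₁v) = 4.15 × 10^-14 m
For alpha particle: λ₂ = h/(m₂v) = 1.04 × 10^-14 m

Since λ ∝ 1/m at constant velocity, the lighter particle has the longer wavelength.

The proton has the longer de Broglie wavelength.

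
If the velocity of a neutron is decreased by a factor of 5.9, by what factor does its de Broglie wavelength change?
The wavelength increases by a factor of 5.9.

From λ = h/(mv), the wavelength is inversely proportional to velocity:

λ ∝ 1/v

If v → v/5.9, then λ → 5.9λ

When velocity is decreased by a factor of 5.9, the wavelength increases by a factor of 5.9.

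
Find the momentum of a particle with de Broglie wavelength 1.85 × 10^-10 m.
3.58 × 10^-24 kg·m/s

From the de Broglie relation λ = h/p, we solve for p:

p = h/λ
p = (6.626 × 10^-34 J·s) / (1.85 × 10^-10 m)
p = 3.58 × 10^-24 kg·m/s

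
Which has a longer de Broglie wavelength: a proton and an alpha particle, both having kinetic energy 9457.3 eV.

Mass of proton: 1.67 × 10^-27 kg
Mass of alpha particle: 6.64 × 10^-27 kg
The proton has the longer wavelength.

Using λ = h/√(2mKE):

For proton: λ₁ = h/√(2m₁KE) = 2.95 × 10^-13 m
For alpha particle: λ₂ = h/√(2m₂KE) = 1.48 × 10^-13 m

Since λ ∝ 1/√m at constant kinetic energy, the lighter particle has the longer wavelength.

The proton has the longer de Broglie wavelength.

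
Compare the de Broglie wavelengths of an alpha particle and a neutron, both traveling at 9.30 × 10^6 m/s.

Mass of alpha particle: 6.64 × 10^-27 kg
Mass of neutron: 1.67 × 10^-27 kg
The neutron has the longer wavelength.

Using λ = h/(mv), since both particles have the same velocity, the wavelength depends only on mass.

For alpha particle: λ₁ = h/(m₁v) = 1.07 × 10^-14 m
For neutron: λ₂ = h/(m₂v) = 4.27 × 10^-14 m

Since λ ∝ 1/m at constant velocity, the lighter particle has the longer wavelength.

The neutron has the longer de Broglie wavelength.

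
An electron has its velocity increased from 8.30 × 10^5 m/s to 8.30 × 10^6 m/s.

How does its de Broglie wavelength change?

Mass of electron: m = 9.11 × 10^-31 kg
The wavelength decreases by a factor of 10.

Using λ = h/(mv):

Initial wavelength: λ₁ = h/(mv₁) = 8.76 × 10^-10 m
Final wavelength: λ₂ = h/(mv₂) = 8.76 × 10^-11 m

Since λ ∝ 1/v, when velocity increases by a factor of 10, the wavelength decreases by a factor of 10.

λ₂/λ₁ = v₁/v₂ = 1/10

The wavelength decreases by a factor of 10.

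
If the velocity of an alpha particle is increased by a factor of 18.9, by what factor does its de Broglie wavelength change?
The wavelength decreases by a factor of 18.9.

From λ = h/(mv), the wavelength is inversely proportional to velocity:

λ ∝ 1/v

If v → 18.9v, then λ → λ/18.9

When velocity is increased by a factor of 18.9, the wavelength decreases by a factor of 18.9.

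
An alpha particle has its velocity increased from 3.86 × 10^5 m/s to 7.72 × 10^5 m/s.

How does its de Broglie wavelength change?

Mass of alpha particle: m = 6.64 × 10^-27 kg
The wavelength decreases by a factor of 2.

Using λ = h/(mv):

Initial wavelength: λ₁ = h/(mv₁) = 2.59 × 10^-13 m
Final wavelength: λ₂ = h/(mv₂) = 1.29 × 10^-13 m

Since λ ∝ 1/v, when velocity increases by a factor of 2, the wavelength decreases by a factor of 2.

λ₂/λ₁ = v₁/v₂ = 1/2

The wavelength decreases by a factor of 2.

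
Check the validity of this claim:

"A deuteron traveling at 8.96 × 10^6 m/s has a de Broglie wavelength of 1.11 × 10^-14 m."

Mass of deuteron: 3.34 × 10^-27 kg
False

The claim is incorrect.

Using λ = h/(mv):
λ = (6.626 × 10^-34 J·s) / (3.34 × 10^-27 kg × 8.96 × 10^6 m/s)
λ = 2.21 × 10^-14 m

The actual wavelength differs from the claimed 1.11 × 10^-14 m.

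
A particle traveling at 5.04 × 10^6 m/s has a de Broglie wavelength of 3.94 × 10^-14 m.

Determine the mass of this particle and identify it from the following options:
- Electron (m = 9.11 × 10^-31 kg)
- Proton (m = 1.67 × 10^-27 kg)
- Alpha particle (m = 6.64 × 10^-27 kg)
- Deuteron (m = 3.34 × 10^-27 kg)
The particle is a deuteron.

From λ = h/(mv), solve for mass:

m = h/(λv)
m = (6.626 × 10^-34 J·s) / (3.94 × 10^-14 m × 5.04 × 10^6 m/s)
m = 3.34 × 10^-27 kg

Comparing with the listed masses, this is closest to a deuteron.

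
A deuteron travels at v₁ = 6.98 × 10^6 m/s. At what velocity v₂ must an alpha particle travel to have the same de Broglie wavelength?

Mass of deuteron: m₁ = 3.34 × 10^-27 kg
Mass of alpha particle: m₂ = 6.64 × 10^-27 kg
v₂ = 3.51 × 10^6 m/s

For equal de Broglie wavelengths: λ₁ = λ₂

h/(m₁v₁) = h/(m₂v₂)
m₁v₁ = m₂v₂
v₂ = v₁ · (m₁/m₂)

v₂ = 6.98 × 10^6 m/s × (3.34 × 10^-27 kg / 6.64 × 10^-27 kg)
v₂ = 3.51 × 10^6 m/s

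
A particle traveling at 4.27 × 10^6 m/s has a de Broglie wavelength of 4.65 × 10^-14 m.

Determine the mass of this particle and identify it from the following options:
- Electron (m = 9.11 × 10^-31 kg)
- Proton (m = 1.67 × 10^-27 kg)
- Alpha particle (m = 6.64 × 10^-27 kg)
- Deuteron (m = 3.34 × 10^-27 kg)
The particle is a deuteron.

From λ = h/(mv), solve for mass:

m = h/(λv)
m = (6.626 × 10^-34 J·s) / (4.65 × 10^-14 m × 4.27 × 10^6 m/s)
m = 3.34 × 10^-27 kg

Comparing with the listed masses, this is closest to a deuteron.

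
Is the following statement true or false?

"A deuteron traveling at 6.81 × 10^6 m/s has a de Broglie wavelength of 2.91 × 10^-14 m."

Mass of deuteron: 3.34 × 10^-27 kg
True

The claim is correct.

Using λ = h/(mv):
λ = (6.626 × 10^-34 J·s) / (3.34 × 10^-27 kg × 6.81 × 10^6 m/s)
λ = 2.91 × 10^-14 m

This matches the claimed value.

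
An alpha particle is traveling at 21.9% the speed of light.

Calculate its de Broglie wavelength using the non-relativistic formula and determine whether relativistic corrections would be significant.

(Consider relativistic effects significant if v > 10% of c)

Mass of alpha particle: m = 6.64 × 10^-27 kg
Yes, relativistic corrections are needed.

Using the non-relativistic de Broglie formula λ = h/(mv):

v = 21.9% × c = 6.565 × 10^7 m/s

λ = h/(mv)
λ = (6.626 × 10^-34 J·s) / (6.64 × 10^-27 kg × 6.565 × 10^7 m/s)
λ = 1.52 × 10^-15 m

Since v = 21.9% of c > 10% of c, relativistic corrections ARE significant and the actual wavelength would differ from this non-relativistic estimate.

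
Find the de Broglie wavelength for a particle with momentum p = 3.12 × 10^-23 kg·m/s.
2.12 × 10^-11 m

Using the de Broglie relation λ = h/p:

λ = h/p
λ = (6.626 × 10^-34 J·s) / (3.12 × 10^-23 kg·m/s)
λ = 2.12 × 10^-11 m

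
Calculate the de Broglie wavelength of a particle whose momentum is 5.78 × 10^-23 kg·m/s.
1.15 × 10^-11 m

Using the de Broglie relation λ = h/p:

λ = h/p
λ = (6.626 × 10^-34 J·s) / (5.78 × 10^-23 kg·m/s)
λ = 1.15 × 10^-11 m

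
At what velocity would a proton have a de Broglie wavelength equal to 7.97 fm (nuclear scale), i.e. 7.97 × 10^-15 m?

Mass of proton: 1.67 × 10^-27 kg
4.98 × 10^7 m/s

From λ = h/(mv), solve for v:

v = h/(mλ)
v = (6.626 × 10^-34 J·s) / (1.67 × 10^-27 kg × 7.97 × 10^-15 m)
v = 4.98 × 10^7 m/s

Note: This velocity is 16.6% of the speed of light, so relativistic corrections would be needed for a more accurate calculation.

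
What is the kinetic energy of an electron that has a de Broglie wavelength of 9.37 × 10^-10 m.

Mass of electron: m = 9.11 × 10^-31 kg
2.74 × 10^-19 J (or 1.71 eV)

From λ = h/√(2mKE), we solve for KE:

λ² = h²/(2mKE)
KE = h²/(2mλ²)
KE = (6.626 × 10^-34 J·s)² / (2 × 9.11 × 10^-31 kg × (9.37 × 10^-10 m)²)
KE = 2.74 × 10^-19 J
KE = 1.71 eV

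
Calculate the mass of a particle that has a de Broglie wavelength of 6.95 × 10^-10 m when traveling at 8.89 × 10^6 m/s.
1.07 × 10^-31 kg

From the de Broglie relation λ = h/(mv), we solve for m:

m = h/(λv)
m = (6.626 × 10^-34 J·s) / (6.95 × 10^-10 m × 8.89 × 10^6 m/s)
m = 1.07 × 10^-31 kg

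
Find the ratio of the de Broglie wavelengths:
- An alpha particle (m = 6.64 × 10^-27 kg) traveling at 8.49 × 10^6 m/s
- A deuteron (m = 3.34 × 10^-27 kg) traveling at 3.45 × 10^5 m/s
λ₁/λ₂ = 0.0204

Using λ = h/(mv):

λ₁ = h/(m₁v₁) = 1.18 × 10^-14 m
λ₂ = h/(m₂v₂) = 5.75 × 10^-13 m

Ratio λ₁/λ₂ = (m₂v₂)/(m₁v₁)
         = (3.34 × 10^-27 kg × 3.45 × 10^5 m/s) / (6.64 × 10^-27 kg × 8.49 × 10^6 m/s)
         = 0.0204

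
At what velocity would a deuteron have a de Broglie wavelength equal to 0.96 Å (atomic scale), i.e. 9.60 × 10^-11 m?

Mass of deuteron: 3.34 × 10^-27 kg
2.07 × 10^3 m/s

From λ = h/(mv), solve for v:

v = h/(mλ)
v = (6.626 × 10^-34 J·s) / (3.34 × 10^-27 kg × 9.60 × 10^-11 m)
v = 2.07 × 10^3 m/s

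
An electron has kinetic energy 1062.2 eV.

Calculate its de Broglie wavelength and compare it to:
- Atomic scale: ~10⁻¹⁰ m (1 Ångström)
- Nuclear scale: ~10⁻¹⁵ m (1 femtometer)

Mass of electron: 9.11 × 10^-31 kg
λ = 3.76 × 10^-11 m, which is between nuclear and atomic scales.

Using λ = h/√(2mKE):

KE = 1062.2 eV = 1.702 × 10^-16 J

λ = h/√(2mKE)
λ = (6.626 × 10^-34 J·s) / √(2 × 9.11 × 10^-31 kg × 1.702 × 10^-16 J)
λ = 3.76 × 10^-11 m

Comparison:
- Atomic scale (10⁻¹⁰ m): λ is 0.38× this size
- Nuclear scale (10⁻¹⁵ m): λ is 3.8e+04× this size

The wavelength is between nuclear and atomic scales.

This wavelength is appropriate for probing atomic structure but too large for nuclear physics experiments.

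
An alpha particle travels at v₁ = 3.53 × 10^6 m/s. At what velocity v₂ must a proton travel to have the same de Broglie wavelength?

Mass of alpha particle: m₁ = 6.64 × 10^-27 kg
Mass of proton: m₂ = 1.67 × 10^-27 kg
v₂ = 1.40 × 10^7 m/s

For equal de Broglie wavelengths: λ₁ = λ₂

h/(m₁v₁) = h/(m₂v₂)
m₁v₁ = m₂v₂
v₂ = v₁ · (m₁/m₂)

v₂ = 3.53 × 10^6 m/s × (6.64 × 10^-27 kg / 1.67 × 10^-27 kg)
v₂ = 1.40 × 10^7 m/s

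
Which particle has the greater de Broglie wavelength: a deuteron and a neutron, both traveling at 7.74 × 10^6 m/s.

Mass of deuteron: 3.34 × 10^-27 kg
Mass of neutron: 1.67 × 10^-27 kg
The neutron has the longer wavelength.

Using λ = h/(mv), since both particles have the same velocity, the wavelength depends only on mass.

For deuteron: λ₁ = h/(m₁v) = 2.56 × 10^-14 m
For neutron: λ₂ = h/(m₂v) = 5.13 × 10^-14 m

Since λ ∝ 1/m at constant velocity, the lighter particle has the longer wavelength.

The neutron has the longer de Broglie wavelength.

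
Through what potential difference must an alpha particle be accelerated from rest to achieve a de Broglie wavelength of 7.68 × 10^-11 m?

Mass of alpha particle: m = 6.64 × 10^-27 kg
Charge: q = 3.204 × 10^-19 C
1.75 × 10^-2 V

From λ = h/√(2mqV), we solve for V:

λ² = h²/(2mqV)
V = h²/(2mqλ²)
V = (6.626 × 10^-34 J·s)² / (2 × 6.64 × 10^-27 kg × 3.204 × 10^-19 C × (7.68 × 10^-11 m)²)
V = 1.75 × 10^-2 V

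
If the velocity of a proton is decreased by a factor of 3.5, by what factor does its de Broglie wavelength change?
The wavelength increases by a factor of 3.5.

From λ = h/(mv), the wavelength is inversely proportional to velocity:

λ ∝ 1/v

If v → v/3.5, then λ → 3.5λ

When velocity is decreased by a factor of 3.5, the wavelength increases by a factor of 3.5.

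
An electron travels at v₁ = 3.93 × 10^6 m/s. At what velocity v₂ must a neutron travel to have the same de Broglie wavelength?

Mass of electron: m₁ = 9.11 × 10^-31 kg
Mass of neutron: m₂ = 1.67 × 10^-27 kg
v₂ = 2.14 × 10^3 m/s

For equal de Broglie wavelengths: λ₁ = λ₂

h/(m₁v₁) = h/(m₂v₂)
m₁v₁ = m₂v₂
v₂ = v₁ · (m₁/m₂)

v₂ = 3.93 × 10^6 m/s × (9.11 × 10^-31 kg / 1.67 × 10^-27 kg)
v₂ = 2.14 × 10^3 m/s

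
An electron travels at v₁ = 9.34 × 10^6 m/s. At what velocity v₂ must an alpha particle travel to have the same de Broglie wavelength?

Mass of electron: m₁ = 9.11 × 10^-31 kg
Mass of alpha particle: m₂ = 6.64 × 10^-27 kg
v₂ = 1.28 × 10^3 m/s

For equal de Broglie wavelengths: λ₁ = λ₂

h/(m₁v₁) = h/(m₂v₂)
m₁v₁ = m₂v₂
v₂ = v₁ · (m₁/m₂)

v₂ = 9.34 × 10^6 m/s × (9.11 × 10^-31 kg / 6.64 × 10^-27 kg)
v₂ = 1.28 × 10^3 m/s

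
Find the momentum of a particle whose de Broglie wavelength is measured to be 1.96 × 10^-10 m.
3.38 × 10^-24 kg·m/s

From the de Broglie relation λ = h/p, we solve for p:

p = h/λ
p = (6.626 × 10^-34 J·s) / (1.96 × 10^-10 m)
p = 3.38 × 10^-24 kg·m/s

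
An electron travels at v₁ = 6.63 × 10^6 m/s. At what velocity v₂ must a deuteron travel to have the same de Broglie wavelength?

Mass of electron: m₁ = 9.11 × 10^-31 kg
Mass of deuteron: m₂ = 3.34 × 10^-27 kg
v₂ = 1.81 × 10^3 m/s

For equal de Broglie wavelengths: λ₁ = λ₂

h/(m₁v₁) = h/(m₂v₂)
m₁v₁ = m₂v₂
v₂ = v₁ · (m₁/m₂)

v₂ = 6.63 × 10^6 m/s × (9.11 × 10^-31 kg / 3.34 × 10^-27 kg)
v₂ = 1.81 × 10^3 m/s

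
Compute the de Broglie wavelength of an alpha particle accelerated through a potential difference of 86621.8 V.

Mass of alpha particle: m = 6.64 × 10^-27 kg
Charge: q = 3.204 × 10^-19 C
3.45 × 10^-14 m

When a particle is accelerated through voltage V, it gains kinetic energy KE = qV.

The de Broglie wavelength is then λ = h/√(2mqV):

λ = h/√(2mqV)
λ = (6.626 × 10^-34 J·s) / √(2 × 6.64 × 10^-27 kg × 3.204 × 10^-19 C × 86621.8 V)
λ = 3.45 × 10^-14 m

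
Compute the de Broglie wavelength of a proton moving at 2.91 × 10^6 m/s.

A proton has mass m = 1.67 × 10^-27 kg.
1.36 × 10^-13 m

Using the de Broglie relation λ = h/(mv):

λ = h/(mv)
λ = (6.626 × 10^-34 J·s) / (1.67 × 10^-27 kg × 2.91 × 10^6 m/s)
λ = 1.36 × 10^-13 m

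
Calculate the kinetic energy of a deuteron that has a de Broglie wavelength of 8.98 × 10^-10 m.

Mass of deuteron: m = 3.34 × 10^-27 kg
8.15 × 10^-23 J (or 5.09 × 10^-4 eV)

From λ = h/√(2mKE), we solve for KE:

λ² = h²/(2mKE)
KE = h²/(2mλ²)
KE = (6.626 × 10^-34 J·s)² / (2 × 3.34 × 10^-27 kg × (8.98 × 10^-10 m)²)
KE = 8.15 × 10^-23 J
KE = 5.09 × 10^-4 eV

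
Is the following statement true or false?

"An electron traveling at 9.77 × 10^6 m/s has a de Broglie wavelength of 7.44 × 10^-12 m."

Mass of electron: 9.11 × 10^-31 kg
False

The claim is incorrect.

Using λ = h/(mv):
λ = (6.626 × 10^-34 J·s) / (9.11 × 10^-31 kg × 9.77 × 10^6 m/s)
λ = 7.44 × 10^-11 m

The actual wavelength differs from the claimed 7.44 × 10^-12 m.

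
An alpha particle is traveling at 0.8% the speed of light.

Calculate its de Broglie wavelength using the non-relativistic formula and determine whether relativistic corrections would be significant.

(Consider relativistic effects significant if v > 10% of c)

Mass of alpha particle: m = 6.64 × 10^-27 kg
No, relativistic corrections are not needed.

Using the non-relativistic de Broglie formula λ = h/(mv):

v = 0.8% × c = 2.398 × 10^6 m/s

λ = h/(mv)
λ = (6.626 × 10^-34 J·s) / (6.64 × 10^-27 kg × 2.398 × 10^6 m/s)
λ = 4.16 × 10^-14 m

Since v = 0.8% of c < 10% of c, relativistic corrections are NOT significant and this non-relativistic result is a good approximation.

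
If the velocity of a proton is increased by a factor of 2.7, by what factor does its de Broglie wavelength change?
The wavelength decreases by a factor of 2.7.

From λ = h/(mv), the wavelength is inversely proportional to velocity:

λ ∝ 1/v

If v → 2.7v, then λ → λ/2.7

When velocity is increased by a factor of 2.7, the wavelength decreases by a factor of 2.7.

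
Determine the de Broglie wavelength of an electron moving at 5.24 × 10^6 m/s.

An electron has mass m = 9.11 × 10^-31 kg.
1.39 × 10^-10 m

Using the de Broglie relation λ = h/(mv):

λ = h/(mv)
λ = (6.626 × 10^-34 J·s) / (9.11 × 10^-31 kg × 5.24 × 10^6 m/s)
λ = 1.39 × 10^-10 m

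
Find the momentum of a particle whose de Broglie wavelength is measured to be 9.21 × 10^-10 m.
7.19 × 10^-25 kg·m/s

From the de Broglie relation λ = h/p, we solve for p:

p = h/λ
p = (6.626 × 10^-34 J·s) / (9.21 × 10^-10 m)
p = 7.19 × 10^-25 kg·m/s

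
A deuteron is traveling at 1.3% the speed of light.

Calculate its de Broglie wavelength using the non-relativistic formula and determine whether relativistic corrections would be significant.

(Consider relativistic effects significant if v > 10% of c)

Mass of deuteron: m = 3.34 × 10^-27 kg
No, relativistic corrections are not needed.

Using the non-relativistic de Broglie formula λ = h/(mv):

v = 1.3% × c = 3.897 × 10^6 m/s

λ = h/(mv)
λ = (6.626 × 10^-34 J·s) / (3.34 × 10^-27 kg × 3.897 × 10^6 m/s)
λ = 5.09 × 10^-14 m

Since v = 1.3% of c < 10% of c, relativistic corrections are NOT significant and this non-relativistic result is a good approximation.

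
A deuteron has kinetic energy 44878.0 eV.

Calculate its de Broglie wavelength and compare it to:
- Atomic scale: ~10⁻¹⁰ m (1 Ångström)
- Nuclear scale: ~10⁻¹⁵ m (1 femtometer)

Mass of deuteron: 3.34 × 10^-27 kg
λ = 9.56 × 10^-14 m, which is between nuclear and atomic scales.

Using λ = h/√(2mKE):

KE = 44878.0 eV = 7.190 × 10^-15 J

λ = h/√(2mKE)
λ = (6.626 × 10^-34 J·s) / √(2 × 3.34 × 10^-27 kg × 7.190 × 10^-15 J)
λ = 9.56 × 10^-14 m

Comparison:
- Atomic scale (10⁻¹⁰ m): λ is 0.00096× this size
- Nuclear scale (10⁻¹⁵ m): λ is 96× this size

The wavelength is between nuclear and atomic scales.

This wavelength is appropriate for probing atomic structure but too large for nuclear physics experiments.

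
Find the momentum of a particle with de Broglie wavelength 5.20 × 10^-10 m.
1.27 × 10^-24 kg·m/s

From the de Broglie relation λ = h/p, we solve for p:

p = h/λ
p = (6.626 × 10^-34 J·s) / (5.20 × 10^-10 m)
p = 1.27 × 10^-24 kg·m/s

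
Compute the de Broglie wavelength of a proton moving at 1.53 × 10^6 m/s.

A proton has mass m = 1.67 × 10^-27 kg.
2.59 × 10^-13 m

Using the de Broglie relation λ = h/(mv):

λ = h/(mv)
λ = (6.626 × 10^-34 J·s) / (1.67 × 10^-27 kg × 1.53 × 10^6 m/s)
λ = 2.59 × 10^-13 m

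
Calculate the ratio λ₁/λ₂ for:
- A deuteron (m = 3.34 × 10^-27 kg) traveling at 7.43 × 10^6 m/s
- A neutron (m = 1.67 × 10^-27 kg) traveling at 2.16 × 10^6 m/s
λ₁/λ₂ = 0.145

Using λ = h/(mv):

λ₁ = h/(m₁v₁) = 2.67 × 10^-14 m
λ₂ = h/(m₂v₂) = 1.84 × 10^-13 m

Ratio λ₁/λ₂ = (m₂v₂)/(m₁v₁)
         = (1.67 × 10^-27 kg × 2.16 × 10^6 m/s) / (3.34 × 10^-27 kg × 7.43 × 10^6 m/s)
         = 0.145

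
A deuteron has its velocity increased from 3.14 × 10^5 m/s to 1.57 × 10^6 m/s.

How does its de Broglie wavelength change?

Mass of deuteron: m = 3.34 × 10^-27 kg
The wavelength decreases by a factor of 5.

Using λ = h/(mv):

Initial wavelength: λ₁ = h/(mv₁) = 6.32 × 10^-13 m
Final wavelength: λ₂ = h/(mv₂) = 1.26 × 10^-13 m

Since λ ∝ 1/v, when velocity increases by a factor of 5, the wavelength decreases by a factor of 5.

λ₂/λ₁ = v₁/v₂ = 1/5

The wavelength decreases by a factor of 5.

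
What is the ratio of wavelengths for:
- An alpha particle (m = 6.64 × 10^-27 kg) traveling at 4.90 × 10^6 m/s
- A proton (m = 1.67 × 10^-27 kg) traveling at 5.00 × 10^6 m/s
λ₁/λ₂ = 0.257

Using λ = h/(mv):

λ₁ = h/(m₁v₁) = 2.04 × 10^-14 m
λ₂ = h/(m₂v₂) = 7.94 × 10^-14 m

Ratio λ₁/λ₂ = (m₂v₂)/(m₁v₁)
         = (1.67 × 10^-27 kg × 5.00 × 10^6 m/s) / (6.64 × 10^-27 kg × 4.90 × 10^6 m/s)
         = 0.257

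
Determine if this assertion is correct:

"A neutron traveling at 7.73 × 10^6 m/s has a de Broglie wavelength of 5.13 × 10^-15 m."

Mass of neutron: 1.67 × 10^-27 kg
False

The claim is incorrect.

Using λ = h/(mv):
λ = (6.626 × 10^-34 J·s) / (1.67 × 10^-27 kg × 7.73 × 10^6 m/s)
λ = 5.13 × 10^-14 m

The actual wavelength differs from the claimed 5.13 × 10^-15 m.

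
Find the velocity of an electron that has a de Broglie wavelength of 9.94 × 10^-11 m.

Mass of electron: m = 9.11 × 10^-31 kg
7.32 × 10^6 m/s

From the de Broglie relation λ = h/(mv), we solve for v:

v = h/(mλ)
v = (6.626 × 10^-34 J·s) / (9.11 × 10^-31 kg × 9.94 × 10^-11 m)
v = 7.32 × 10^6 m/s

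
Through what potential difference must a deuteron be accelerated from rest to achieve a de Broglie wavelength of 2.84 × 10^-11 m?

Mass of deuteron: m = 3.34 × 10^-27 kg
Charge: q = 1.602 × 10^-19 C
5.09 × 10^-1 V

From λ = h/√(2mqV), we solve for V:

λ² = h²/(2mqV)
V = h²/(2mqλ²)
V = (6.626 × 10^-34 J·s)² / (2 × 3.34 × 10^-27 kg × 1.602 × 10^-19 C × (2.84 × 10^-11 m)²)
V = 5.09 × 10^-1 V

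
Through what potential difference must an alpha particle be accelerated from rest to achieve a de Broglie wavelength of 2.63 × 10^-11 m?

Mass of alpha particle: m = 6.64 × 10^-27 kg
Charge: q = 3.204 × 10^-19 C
1.49 × 10^-1 V

From λ = h/√(2mqV), we solve for V:

λ² = h²/(2mqV)
V = h²/(2mqλ²)
V = (6.626 × 10^-34 J·s)² / (2 × 6.64 × 10^-27 kg × 3.204 × 10^-19 C × (2.63 × 10^-11 m)²)
V = 1.49 × 10^-1 V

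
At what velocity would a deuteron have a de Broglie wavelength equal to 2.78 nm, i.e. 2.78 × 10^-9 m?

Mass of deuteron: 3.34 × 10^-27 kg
7.14 × 10^1 m/s

From λ = h/(mv), solve for v:

v = h/(mλ)
v = (6.626 × 10^-34 J·s) / (3.34 × 10^-27 kg × 2.78 × 10^-9 m)
v = 7.14 × 10^1 m/s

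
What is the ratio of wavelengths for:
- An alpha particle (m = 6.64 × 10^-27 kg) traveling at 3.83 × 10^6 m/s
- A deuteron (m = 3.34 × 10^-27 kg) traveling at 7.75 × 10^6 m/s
λ₁/λ₂ = 1.02

Using λ = h/(mv):

λ₁ = h/(m₁v₁) = 2.61 × 10^-14 m
λ₂ = h/(m₂v₂) = 2.56 × 10^-14 m

Ratio λ₁/λ₂ = (m₂v₂)/(m₁v₁)
         = (3.34 × 10^-27 kg × 7.75 × 10^6 m/s) / (6.64 × 10^-27 kg × 3.83 × 10^6 m/s)
         = 1.02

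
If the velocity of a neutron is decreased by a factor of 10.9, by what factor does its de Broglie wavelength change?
The wavelength increases by a factor of 10.9.

From λ = h/(mv), the wavelength is inversely proportional to velocity:

λ ∝ 1/v

If v → v/10.9, then λ → 10.9λ

When velocity is decreased by a factor of 10.9, the wavelength increases by a factor of 10.9.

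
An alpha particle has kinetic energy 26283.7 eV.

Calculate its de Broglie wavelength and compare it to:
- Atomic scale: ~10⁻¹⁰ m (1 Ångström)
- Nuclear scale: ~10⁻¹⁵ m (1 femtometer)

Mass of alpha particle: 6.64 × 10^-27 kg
λ = 8.86 × 10^-14 m, which is between nuclear and atomic scales.

Using λ = h/√(2mKE):

KE = 26283.7 eV = 4.211 × 10^-15 J

λ = h/√(2mKE)
λ = (6.626 × 10^-34 J·s) / √(2 × 6.64 × 10^-27 kg × 4.211 × 10^-15 J)
λ = 8.86 × 10^-14 m

Comparison:
- Atomic scale (10⁻¹⁰ m): λ is 0.00089× this size
- Nuclear scale (10⁻¹⁵ m): λ is 89× this size

The wavelength is between nuclear and atomic scales.

This wavelength is appropriate for probing atomic structure but too large for nuclear physics experiments.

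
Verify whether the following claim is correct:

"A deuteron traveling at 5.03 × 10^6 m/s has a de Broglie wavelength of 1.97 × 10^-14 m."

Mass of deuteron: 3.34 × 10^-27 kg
False

The claim is incorrect.

Using λ = h/(mv):
λ = (6.626 × 10^-34 J·s) / (3.34 × 10^-27 kg × 5.03 × 10^6 m/s)
λ = 3.94 × 10^-14 m

The actual wavelength differs from the claimed 1.97 × 10^-14 m.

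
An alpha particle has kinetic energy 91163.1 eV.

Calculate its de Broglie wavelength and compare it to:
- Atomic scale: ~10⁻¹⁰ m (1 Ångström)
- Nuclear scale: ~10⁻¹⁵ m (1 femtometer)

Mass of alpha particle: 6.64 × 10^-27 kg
λ = 4.76 × 10^-14 m, which is between nuclear and atomic scales.

Using λ = h/√(2mKE):

KE = 91163.1 eV = 1.461 × 10^-14 J

λ = h/√(2mKE)
λ = (6.626 × 10^-34 J·s) / √(2 × 6.64 × 10^-27 kg × 1.461 × 10^-14 J)
λ = 4.76 × 10^-14 m

Comparison:
- Atomic scale (10⁻¹⁰ m): λ is 0.00048× this size
- Nuclear scale (10⁻¹⁵ m): λ is 48× this size

The wavelength is between nuclear and atomic scales.

This wavelength is appropriate for probing atomic structure but too large for nuclear physics experiments.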